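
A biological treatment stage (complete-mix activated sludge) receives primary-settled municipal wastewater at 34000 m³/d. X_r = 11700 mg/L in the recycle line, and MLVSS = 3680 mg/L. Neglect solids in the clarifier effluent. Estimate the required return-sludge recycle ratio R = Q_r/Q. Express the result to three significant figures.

R = Q_r/Q = X/(X_r − X) = 3680 / (11700 − 3680) = 0.4589.

R ≈ 0.459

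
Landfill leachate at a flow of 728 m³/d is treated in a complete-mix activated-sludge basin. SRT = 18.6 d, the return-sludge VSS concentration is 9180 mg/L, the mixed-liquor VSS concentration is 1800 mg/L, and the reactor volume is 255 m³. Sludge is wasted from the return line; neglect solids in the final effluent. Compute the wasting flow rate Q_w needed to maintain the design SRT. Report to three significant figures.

Q_w = (V·X)/(θ_c X_r) = 255.0 × 1800 / (18.6 × 9180) = 2.688 m³/d.

Q_w ≈ 2.69 m³/d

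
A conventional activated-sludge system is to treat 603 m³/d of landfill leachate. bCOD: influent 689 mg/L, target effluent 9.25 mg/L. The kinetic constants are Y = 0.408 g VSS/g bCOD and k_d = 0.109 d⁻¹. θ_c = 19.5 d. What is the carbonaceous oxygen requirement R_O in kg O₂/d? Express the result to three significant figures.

R_O ≈ 334 kg O₂/d

The observed yield is Y_obs = Y/(1 + k_d·θ_c) = 0.408 / (1 + 0.109 × 19.5) = 0.408 / 3.126 = 0.1305 g VSS per g bCOD removed.
ΔS = 689 − 9.25 = 679.8 mg/L, so the substrate removal rate is 603 × 679.8/1000 = 409.9 kg bCOD/d.
Biomass synthesised: P_X = Y_obs × 409.9 = 53.51 kg VSS/d.
R_O = Q·(S₀ − S) − 1.42·P_X = 409.9 − 1.42 × 53.51 = 333.9 kg O₂/d.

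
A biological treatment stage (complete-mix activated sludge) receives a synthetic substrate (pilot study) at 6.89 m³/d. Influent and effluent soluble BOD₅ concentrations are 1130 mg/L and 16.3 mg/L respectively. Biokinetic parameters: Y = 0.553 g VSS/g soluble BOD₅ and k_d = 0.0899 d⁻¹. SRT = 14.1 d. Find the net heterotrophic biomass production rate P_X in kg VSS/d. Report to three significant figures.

Y_obs = Y / (1 + k_d θ_c) = 0.553 / (1 + 0.0899 × 14.1) = 0.553 / 2.268 = 0.2439.
Q·(S₀ − S) = 6.89 × (1130 − 16.3) × 10⁻³ = 7.673 kg/d removed.
So the net sludge growth is P_X = 0.2439 × 7.673 = 1.871 kg VSS/d.

P_X ≈ 1.87 kg VSS/d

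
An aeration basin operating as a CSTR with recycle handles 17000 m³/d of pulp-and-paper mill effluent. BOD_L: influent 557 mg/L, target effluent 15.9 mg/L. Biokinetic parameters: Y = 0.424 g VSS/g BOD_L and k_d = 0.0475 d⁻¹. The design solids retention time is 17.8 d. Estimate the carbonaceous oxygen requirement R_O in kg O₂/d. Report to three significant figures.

Correct the yield for decay: Y_obs = Y/(1 + k_d θ_c) = 0.424 / (1 + 0.0475 × 17.8) = 0.424 / 1.845 = 0.2297.
Mass of BOD_L removed per day: Q(S₀ − S) = 17000 × 541.1 g/m³ = 9199 kg/d.
P_X = Y_obs·Q·(S₀ − S) = 0.2297 × 9199 = 2113 kg VSS/d.
Carbonaceous O₂ demand = substrate oxidised − cell-mass equivalent = 9199 − 1.42 × 2113 = 6198 kg O₂/d.

R_O ≈ 6200 kg O₂/d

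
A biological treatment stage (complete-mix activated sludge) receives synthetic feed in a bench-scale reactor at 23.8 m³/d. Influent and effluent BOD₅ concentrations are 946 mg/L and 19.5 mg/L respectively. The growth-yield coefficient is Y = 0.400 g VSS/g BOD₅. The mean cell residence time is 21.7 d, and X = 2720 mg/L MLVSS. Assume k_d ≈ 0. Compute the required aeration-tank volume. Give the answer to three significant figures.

V·X = Y·Q·ΔS·θ_c gives V = 0.400 × 23.8 × (946 − 19.5) × 21.7 / 2720 = 70.37 m³.

V ≈ 70.4 m³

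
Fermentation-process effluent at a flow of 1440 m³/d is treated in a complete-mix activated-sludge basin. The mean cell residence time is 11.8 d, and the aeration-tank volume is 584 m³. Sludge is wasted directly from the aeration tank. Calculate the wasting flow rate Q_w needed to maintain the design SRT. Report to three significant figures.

Wasting from the aeration tank: Q_w = V / θ_c = 584.0 / 11.8 = 49.49 m³/d.

Q_w ≈ 49.5 m³/d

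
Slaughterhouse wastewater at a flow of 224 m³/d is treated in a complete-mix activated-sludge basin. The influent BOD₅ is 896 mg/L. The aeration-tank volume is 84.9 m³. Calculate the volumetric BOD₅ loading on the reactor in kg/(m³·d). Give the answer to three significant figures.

L_v ≈ 2.36 kg BOD₅/(m³·d)

Volumetric loading L_v = Q·S₀ / V = 224 × 896 g/m³ / 84.90 m³ = 2364 g/(m³·d) = 2.364 kg BOD₅/(m³·d).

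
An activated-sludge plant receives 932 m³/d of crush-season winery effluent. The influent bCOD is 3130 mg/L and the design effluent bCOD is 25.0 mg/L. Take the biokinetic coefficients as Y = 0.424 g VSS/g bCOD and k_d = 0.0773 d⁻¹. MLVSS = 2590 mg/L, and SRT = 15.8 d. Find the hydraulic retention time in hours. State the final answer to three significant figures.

τ ≈ 86.8 h

From the SRT design equation V = Y Q (S₀−S) θ_c / [X (1 + k_d θ_c)] = 0.424 × 932 × (3130 − 25.0) × 15.8 / [2590 × (1 + 0.0773 × 15.8)] = 1.94×10^7 / 5753 = 3370 m³.
Hydraulic retention time τ = V/Q = 3370 / 932 = 3.616 d = 86.77 h.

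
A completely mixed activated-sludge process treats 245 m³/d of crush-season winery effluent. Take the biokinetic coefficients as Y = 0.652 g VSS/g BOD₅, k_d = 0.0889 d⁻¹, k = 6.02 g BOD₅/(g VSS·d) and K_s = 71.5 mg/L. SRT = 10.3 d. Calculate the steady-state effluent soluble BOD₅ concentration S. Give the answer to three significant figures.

S ≈ 3.56 mg/L

Effluent substrate depends only on kinetics and SRT: S = K_s(1 + k_d θ_c) / [θ_c(Yk − k_d) − 1] = 71.5 × (1 + 0.0889 × 10.3) / [10.3 × (0.652 × 6.02 − 0.0889) − 1] = 137.0 / 38.51 = 3.557 mg/L.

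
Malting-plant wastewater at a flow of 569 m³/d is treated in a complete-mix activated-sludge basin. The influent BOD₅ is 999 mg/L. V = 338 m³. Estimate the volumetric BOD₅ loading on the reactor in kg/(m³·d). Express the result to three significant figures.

L_v = Q S₀ / V = 569 × 999 × 10⁻³ / 338.0 = 1.682 kg/(m³·d).

L_v ≈ 1.68 kg BOD₅/(m³·d)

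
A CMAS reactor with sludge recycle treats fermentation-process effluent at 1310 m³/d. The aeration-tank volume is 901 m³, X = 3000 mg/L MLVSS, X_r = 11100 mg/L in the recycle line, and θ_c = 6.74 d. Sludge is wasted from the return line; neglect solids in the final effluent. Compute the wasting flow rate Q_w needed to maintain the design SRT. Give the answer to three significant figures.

Q_w ≈ 36.1 m³/d

Wasting from the return line (neglecting effluent solids): Q_w = V·X / (θ_c·X_r) = 901.0 × 3000 / (6.74 × 11100) = 36.13 m³/d.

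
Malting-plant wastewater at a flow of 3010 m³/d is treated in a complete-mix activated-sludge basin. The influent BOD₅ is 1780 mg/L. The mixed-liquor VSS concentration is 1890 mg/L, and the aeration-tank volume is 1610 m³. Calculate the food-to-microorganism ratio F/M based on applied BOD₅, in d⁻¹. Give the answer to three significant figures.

F/M ≈ 1.76 d⁻¹

Food-to-microorganism ratio F/M = Q S₀ / (V X) = 3010 × 1780 / (1610 × 1890) = 1.761 d⁻¹.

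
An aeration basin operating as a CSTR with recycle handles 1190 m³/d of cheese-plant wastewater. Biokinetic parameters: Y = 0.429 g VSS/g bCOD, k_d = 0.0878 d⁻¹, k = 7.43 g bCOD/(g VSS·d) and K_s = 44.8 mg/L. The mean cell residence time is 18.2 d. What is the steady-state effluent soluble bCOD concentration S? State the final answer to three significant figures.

S ≈ 2.10 mg/L

For a completely mixed reactor with recycle the Lawrence–McCarty relation gives S = K_s·(1 + k_d·θ_c) / [θ_c·(Y·k − k_d) − 1] = 44.8 × (1 + 0.0878 × 18.2) / [18.2 × (0.429 × 7.43 − 0.0878) − 1] = 116.4 / 55.41 = 2.100 mg/L.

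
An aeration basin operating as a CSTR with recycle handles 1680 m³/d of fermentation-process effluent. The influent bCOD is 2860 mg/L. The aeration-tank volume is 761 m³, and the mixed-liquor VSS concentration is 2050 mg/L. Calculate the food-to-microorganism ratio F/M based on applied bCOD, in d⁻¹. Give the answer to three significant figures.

F/M ≈ 3.08 d⁻¹

F/M = applied load / biomass = Q·S₀/(V·X) = 1680 × 2860 / (761.0 × 2050) = 3.080 d⁻¹.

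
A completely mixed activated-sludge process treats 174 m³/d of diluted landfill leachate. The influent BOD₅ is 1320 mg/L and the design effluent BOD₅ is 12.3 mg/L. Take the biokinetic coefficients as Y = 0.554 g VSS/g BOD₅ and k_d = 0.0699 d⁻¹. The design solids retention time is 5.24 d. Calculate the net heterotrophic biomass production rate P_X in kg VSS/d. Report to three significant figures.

P_X ≈ 92.3 kg VSS/d

Correct the yield for decay: Y_obs = Y/(1 + k_d θ_c) = 0.554 / (1 + 0.0699 × 5.24) = 0.554 / 1.366 = 0.4055.
Mass of BOD₅ removed per day: Q(S₀ − S) = 174 × 1308 g/m³ = 227.5 kg/d.
So the net sludge growth is P_X = 0.4055 × 227.5 = 92.26 kg VSS/d.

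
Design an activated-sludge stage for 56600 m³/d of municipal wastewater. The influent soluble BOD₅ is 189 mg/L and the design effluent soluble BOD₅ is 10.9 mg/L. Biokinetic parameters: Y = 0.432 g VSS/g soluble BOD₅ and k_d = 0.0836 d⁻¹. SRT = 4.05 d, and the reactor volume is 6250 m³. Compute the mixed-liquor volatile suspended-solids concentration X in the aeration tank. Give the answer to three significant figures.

X ≈ 2110 mg/L

X = Y·Q·ΔS·θ_c / [V·(1 + k_d θ_c)] = 0.432 × 56600 × (189 − 10.9) × 4.05 / [6250 × (1 + 0.0836 × 4.05)] = 2108 mg/L.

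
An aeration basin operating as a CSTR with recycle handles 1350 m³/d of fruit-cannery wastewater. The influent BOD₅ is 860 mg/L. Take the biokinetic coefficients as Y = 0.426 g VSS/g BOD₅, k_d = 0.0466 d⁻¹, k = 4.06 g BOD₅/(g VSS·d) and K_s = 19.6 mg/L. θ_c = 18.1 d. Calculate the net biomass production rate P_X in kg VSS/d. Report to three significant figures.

P_X ≈ 268 kg VSS/d

Effluent substrate depends only on kinetics and SRT: S = K_s(1 + k_d θ_c) / [θ_c(Yk − k_d) − 1] = 19.6 × (1 + 0.0466 × 18.1) / [18.1 × (0.426 × 4.06 − 0.0466) − 1] = 36.13 / 29.46 = 1.226 mg/L.
Correct the yield for decay: Y_obs = Y/(1 + k_d θ_c) = 0.426 / (1 + 0.0466 × 18.1) = 0.426 / 1.843 = 0.2311.
Q·(S₀ − S) = 1350 × (860 − 1.23) × 10⁻³ = 1159 kg/d removed.
So the net sludge growth is P_X = 0.2311 × 1159 = 267.9 kg VSS/d.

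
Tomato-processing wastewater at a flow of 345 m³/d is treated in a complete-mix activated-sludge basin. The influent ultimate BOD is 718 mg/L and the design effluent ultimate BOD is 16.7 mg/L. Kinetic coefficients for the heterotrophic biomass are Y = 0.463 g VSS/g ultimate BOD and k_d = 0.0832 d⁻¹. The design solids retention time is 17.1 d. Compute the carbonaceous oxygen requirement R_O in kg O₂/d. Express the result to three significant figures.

The observed yield is Y_obs = Y/(1 + k_d·θ_c) = 0.463 / (1 + 0.0832 × 17.1) = 0.463 / 2.423 = 0.1911 g VSS per g ultimate BOD removed.
Q·(S₀ − S) = 345 × (718 − 16.7) × 10⁻³ = 241.9 kg/d removed.
Net sludge production P_X = 0.1911 × 241.9 = 46.24 kg VSS/d.
R_O = Q·(S₀ − S) − 1.42·P_X = 241.9 − 1.42 × 46.24 = 176.3 kg O₂/d.

R_O ≈ 176 kg O₂/d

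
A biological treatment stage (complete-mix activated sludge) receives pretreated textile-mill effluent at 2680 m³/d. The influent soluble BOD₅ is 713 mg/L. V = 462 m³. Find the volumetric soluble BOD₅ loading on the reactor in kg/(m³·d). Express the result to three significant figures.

Volumetric loading L_v = Q·S₀ / V = 2680 × 713 g/m³ / 462.0 m³ = 4136 g/(m³·d) = 4.136 kg soluble BOD₅/(m³·d).

L_v ≈ 4.14 kg soluble BOD₅/(m³·d)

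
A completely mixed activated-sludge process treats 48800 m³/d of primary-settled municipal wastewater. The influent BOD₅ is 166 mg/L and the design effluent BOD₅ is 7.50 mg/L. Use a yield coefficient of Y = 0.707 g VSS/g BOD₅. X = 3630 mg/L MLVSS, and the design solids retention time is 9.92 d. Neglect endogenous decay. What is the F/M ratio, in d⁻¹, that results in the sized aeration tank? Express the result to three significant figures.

F/M ≈ 0.149 d⁻¹

Biomass mass balance (decay neglected): V·X = Y·Q·(S₀ − S)·θ_c, so V = 0.707 × 48800 × (166 − 7.50) × 9.92 / 3630 = 14944 m³.
F/M = applied load / biomass = Q·S₀/(V·X) = 48800 × 166 / (14944 × 3630) = 0.1493 d⁻¹.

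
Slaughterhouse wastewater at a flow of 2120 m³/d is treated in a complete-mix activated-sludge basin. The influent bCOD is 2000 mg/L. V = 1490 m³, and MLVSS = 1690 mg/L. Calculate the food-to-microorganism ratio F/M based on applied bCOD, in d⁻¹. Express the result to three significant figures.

F/M = applied load / biomass = Q·S₀/(V·X) = 2120 × 2000 / (1490 × 1690) = 1.684 d⁻¹.

F/M ≈ 1.68 d⁻¹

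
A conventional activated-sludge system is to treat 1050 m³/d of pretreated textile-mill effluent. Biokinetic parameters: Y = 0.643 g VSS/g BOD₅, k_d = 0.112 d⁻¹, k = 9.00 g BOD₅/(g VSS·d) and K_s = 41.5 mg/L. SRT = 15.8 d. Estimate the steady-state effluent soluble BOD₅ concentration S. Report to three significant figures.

S ≈ 1.30 mg/L

From the Monod/SRT balance for a CMAS, S = K_s·(1+k_d θ_c)/[θ_c·(Y k − k_d) − 1] = 41.5 × (1 + 0.112 × 15.8) / [15.8 × (0.643 × 9.00 − 0.112) − 1] = 114.9 / 88.67 = 1.296 mg/L.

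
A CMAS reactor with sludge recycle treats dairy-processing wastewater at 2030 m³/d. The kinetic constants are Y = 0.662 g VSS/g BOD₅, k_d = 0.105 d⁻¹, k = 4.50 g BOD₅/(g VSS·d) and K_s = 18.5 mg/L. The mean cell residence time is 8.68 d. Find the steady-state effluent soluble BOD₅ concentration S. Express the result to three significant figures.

From the Monod/SRT balance for a CMAS, S = K_s·(1+k_d θ_c)/[θ_c·(Y k − k_d) − 1] = 18.5 × (1 + 0.105 × 8.68) / [8.68 × (0.662 × 4.50 − 0.105) − 1] = 35.36 / 23.95 = 1.477 mg/L.

S ≈ 1.48 mg/L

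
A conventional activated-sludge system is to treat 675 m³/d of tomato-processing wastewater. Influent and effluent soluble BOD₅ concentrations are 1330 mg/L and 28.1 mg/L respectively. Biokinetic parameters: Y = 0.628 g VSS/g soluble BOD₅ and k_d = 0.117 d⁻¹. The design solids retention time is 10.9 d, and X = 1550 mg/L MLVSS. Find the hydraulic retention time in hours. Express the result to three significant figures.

Steady-state biomass mass balance: V·X·(1 + k_d·θ_c) = Y·Q·(S₀ − S)·θ_c, so V = 0.628 × 675 × (1330 − 28.1) × 10.9 / [1550 × (1 + 0.117 × 10.9)] = 6.02×10^6 / 3527 = 1706 m³.
HRT = V/Q = 1706 m³ / 675 m³·d⁻¹ = 2.527 d × 24 = 60.65 h.

τ ≈ 60.6 h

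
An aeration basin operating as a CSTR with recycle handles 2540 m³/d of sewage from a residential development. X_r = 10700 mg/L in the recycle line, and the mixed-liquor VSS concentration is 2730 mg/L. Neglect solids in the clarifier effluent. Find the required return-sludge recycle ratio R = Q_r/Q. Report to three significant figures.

Solids balance on the clarifier gives (1+R)X = R·X_r, so R = X/(X_r − X) = 2730 / (10700 − 2730) = 0.3425.

R ≈ 0.343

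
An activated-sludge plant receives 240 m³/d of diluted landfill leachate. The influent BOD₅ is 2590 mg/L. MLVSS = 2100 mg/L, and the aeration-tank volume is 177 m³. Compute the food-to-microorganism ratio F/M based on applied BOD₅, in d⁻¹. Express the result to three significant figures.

F/M ≈ 1.67 d⁻¹

F/M = Q·S₀ / (V·X) = 240 × 2590 / (177.0 × 2100) = 1.672 g BOD₅·(g VSS·d)⁻¹.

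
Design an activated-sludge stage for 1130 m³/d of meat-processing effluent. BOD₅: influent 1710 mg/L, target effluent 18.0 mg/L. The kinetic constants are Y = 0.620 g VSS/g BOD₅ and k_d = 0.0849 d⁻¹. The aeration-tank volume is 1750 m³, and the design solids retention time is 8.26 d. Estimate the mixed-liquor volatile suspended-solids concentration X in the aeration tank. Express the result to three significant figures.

X ≈ 3290 mg/L

Solving the biomass balance for X: X = Y Q (S₀−S) θ_c / [V (1+k_d θ_c)] = 0.620 × 1130 × (1710 − 18.0) × 8.26 / [1750 × (1 + 0.0849 × 8.26)] = 3289 mg/L.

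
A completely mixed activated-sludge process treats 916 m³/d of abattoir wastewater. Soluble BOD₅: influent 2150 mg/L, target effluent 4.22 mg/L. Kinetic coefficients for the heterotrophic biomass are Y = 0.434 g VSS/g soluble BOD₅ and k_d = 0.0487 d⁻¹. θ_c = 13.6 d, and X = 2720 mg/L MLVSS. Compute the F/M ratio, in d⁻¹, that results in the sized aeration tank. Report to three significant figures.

F/M ≈ 0.282 d⁻¹

Steady-state biomass mass balance: V·X·(1 + k_d·θ_c) = Y·Q·(S₀ − S)·θ_c, so V = 0.434 × 916 × (2150 − 4.22) × 13.6 / [2720 × (1 + 0.0487 × 13.6)] = 1.16×10^7 / 4522 = 2566 m³.
F/M = applied load / biomass = Q·S₀/(V·X) = 916 × 2150 / (2566 × 2720) = 0.2822 d⁻¹.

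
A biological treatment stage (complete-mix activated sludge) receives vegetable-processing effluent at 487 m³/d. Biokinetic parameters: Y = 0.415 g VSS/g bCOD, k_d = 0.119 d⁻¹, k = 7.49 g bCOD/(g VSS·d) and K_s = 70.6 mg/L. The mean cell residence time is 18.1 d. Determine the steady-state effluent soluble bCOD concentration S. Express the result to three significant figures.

S ≈ 4.19 mg/L

Effluent substrate depends only on kinetics and SRT: S = K_s(1 + k_d θ_c) / [θ_c(Yk − k_d) − 1] = 70.6 × (1 + 0.119 × 18.1) / [18.1 × (0.415 × 7.49 − 0.119) − 1] = 222.7 / 53.11 = 4.193 mg/L.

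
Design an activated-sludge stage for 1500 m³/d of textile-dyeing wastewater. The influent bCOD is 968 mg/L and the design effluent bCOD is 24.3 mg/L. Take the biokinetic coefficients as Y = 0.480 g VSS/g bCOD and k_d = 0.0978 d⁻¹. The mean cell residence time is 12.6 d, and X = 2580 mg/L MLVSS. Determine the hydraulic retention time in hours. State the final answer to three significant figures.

Steady-state biomass mass balance: V·X·(1 + k_d·θ_c) = Y·Q·(S₀ − S)·θ_c, so V = 0.480 × 1500 × (968 − 24.3) × 12.6 / [2580 × (1 + 0.0978 × 12.6)] = 8.56×10^6 / 5759 = 1487 m³.
Hydraulic retention time τ = V/Q = 1487 / 1500 = 0.9910 d = 23.78 h.

τ ≈ 23.8 h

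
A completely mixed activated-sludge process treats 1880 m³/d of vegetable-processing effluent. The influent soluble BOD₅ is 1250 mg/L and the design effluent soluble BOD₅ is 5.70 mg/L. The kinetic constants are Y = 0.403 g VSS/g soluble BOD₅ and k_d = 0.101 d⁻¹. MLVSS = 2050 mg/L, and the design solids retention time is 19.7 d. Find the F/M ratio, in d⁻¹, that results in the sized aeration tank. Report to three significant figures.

F/M ≈ 0.378 d⁻¹

Steady-state biomass mass balance: V·X·(1 + k_d·θ_c) = Y·Q·(S₀ − S)·θ_c, so V = 0.403 × 1880 × (1250 − 5.70) × 19.7 / [2050 × (1 + 0.101 × 19.7)] = 1.86×10^7 / 6129 = 3030 m³.
Food-to-microorganism ratio F/M = Q S₀ / (V X) = 1880 × 1250 / (3030 × 2050) = 0.3783 d⁻¹.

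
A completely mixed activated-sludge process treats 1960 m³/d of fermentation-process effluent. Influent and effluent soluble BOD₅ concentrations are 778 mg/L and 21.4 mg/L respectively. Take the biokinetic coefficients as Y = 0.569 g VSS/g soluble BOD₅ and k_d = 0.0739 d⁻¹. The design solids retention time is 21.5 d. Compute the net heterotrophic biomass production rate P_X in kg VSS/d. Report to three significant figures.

P_X ≈ 326 kg VSS/d

Correct the yield for decay: Y_obs = Y/(1 + k_d θ_c) = 0.569 / (1 + 0.0739 × 21.5) = 0.569 / 2.589 = 0.2198.
ΔS = 778 − 21.4 = 756.6 mg/L, so the substrate removal rate is 1960 × 756.6/1000 = 1483 kg soluble BOD₅/d.
So the net sludge growth is P_X = 0.2198 × 1483 = 325.9 kg VSS/d.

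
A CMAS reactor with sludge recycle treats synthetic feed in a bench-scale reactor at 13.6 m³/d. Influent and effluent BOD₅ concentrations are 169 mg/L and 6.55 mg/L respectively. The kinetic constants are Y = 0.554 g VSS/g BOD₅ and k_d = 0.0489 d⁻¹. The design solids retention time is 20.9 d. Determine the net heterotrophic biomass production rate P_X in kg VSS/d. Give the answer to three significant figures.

The observed yield is Y_obs = Y/(1 + k_d·θ_c) = 0.554 / (1 + 0.0489 × 20.9) = 0.554 / 2.022 = 0.2740 g VSS per g BOD₅ removed.
Substrate removed = Q·(S₀ − S) = 13.6 m³/d × (169 − 6.55) g/m³ = 2.21×10^3 g/d = 2.209 kg/d.
So the net sludge growth is P_X = 0.2740 × 2.209 = 0.6053 kg VSS/d.

P_X ≈ 0.605 kg VSS/d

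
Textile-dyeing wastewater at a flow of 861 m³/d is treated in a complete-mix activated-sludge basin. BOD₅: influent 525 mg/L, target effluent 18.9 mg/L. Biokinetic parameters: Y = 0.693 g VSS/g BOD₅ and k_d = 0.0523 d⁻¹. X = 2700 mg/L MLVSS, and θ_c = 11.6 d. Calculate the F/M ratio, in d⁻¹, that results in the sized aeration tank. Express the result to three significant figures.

F/M ≈ 0.207 d⁻¹

Rearranging the biomass balance for a CMAS with decay, V = Y·Q·ΔS·θ_c / [X·(1+k_d θ_c)] = 0.693 × 861 × (525 − 18.9) × 11.6 / [2700 × (1 + 0.0523 × 11.6)] = 3.5×10^6 / 4338 = 807.5 m³.
Food-to-microorganism ratio F/M = Q S₀ / (V X) = 861 × 525 / (807.5 × 2700) = 0.2073 d⁻¹.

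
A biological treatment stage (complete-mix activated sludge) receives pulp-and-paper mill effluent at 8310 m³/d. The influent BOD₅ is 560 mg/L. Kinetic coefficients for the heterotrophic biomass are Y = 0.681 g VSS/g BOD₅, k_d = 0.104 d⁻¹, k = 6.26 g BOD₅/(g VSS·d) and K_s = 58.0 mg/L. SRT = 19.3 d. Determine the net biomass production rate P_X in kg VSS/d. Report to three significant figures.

For a completely mixed reactor with recycle the Lawrence–McCarty relation gives S = K_s·(1 + k_d·θ_c) / [θ_c·(Y·k − k_d) − 1] = 58.0 × (1 + 0.104 × 19.3) / [19.3 × (0.681 × 6.26 − 0.104) − 1] = 174.4 / 79.27 = 2.200 mg/L.
Y_obs = Y / (1 + k_d θ_c) = 0.681 / (1 + 0.104 × 19.3) = 0.681 / 3.007 = 0.2265.
Mass of BOD₅ removed per day: Q(S₀ − S) = 8310 × 557.8 g/m³ = 4635 kg/d.
P_X = Y_obs · Q(S₀ − S) = 0.2265 × 4635 = 1050 kg VSS/d.

P_X ≈ 1050 kg VSS/d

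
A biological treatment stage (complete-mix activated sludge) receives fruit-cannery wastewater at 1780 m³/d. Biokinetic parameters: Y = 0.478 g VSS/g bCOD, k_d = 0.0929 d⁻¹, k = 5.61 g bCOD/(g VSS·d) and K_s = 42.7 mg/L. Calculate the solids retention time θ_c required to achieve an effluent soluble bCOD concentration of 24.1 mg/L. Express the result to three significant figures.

From 1/θ_c = Y·k·S/(K_s + S) − k_d: Y·k·S/(K_s+S) = 0.478 × 5.61 × 24.1 / (42.7 + 24.1) = 0.9675 d⁻¹.
1/θ_c = 0.9675 − 0.0929 = 0.8746 d⁻¹, so θ_c = 1.143 d.

θ_c ≈ 1.14 d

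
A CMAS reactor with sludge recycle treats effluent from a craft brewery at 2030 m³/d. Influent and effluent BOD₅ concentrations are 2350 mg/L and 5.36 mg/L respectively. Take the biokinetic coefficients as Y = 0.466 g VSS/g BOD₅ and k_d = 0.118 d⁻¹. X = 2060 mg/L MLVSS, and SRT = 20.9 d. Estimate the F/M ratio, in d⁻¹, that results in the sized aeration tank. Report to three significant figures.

From the SRT design equation V = Y Q (S₀−S) θ_c / [X (1 + k_d θ_c)] = 0.466 × 2030 × (2350 − 5.36) × 20.9 / [2060 × (1 + 0.118 × 20.9)] = 4.64×10^7 / 7140 = 6492 m³.
Food-to-microorganism ratio F/M = Q S₀ / (V X) = 2030 × 2350 / (6492 × 2060) = 0.3567 d⁻¹.

F/M ≈ 0.357 d⁻¹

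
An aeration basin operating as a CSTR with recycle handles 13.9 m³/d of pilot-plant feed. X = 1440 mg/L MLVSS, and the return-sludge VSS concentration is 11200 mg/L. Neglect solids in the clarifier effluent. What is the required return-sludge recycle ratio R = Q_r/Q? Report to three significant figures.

R ≈ 0.148

R = Q_r/Q = X/(X_r − X) = 1440 / (11200 − 1440) = 0.1475.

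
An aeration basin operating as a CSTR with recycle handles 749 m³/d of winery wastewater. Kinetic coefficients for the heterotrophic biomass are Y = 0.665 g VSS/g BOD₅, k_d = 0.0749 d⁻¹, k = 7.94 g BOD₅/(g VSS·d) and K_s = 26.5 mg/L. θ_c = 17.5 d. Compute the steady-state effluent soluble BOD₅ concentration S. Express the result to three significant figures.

S ≈ 0.680 mg/L

From the Monod/SRT balance for a CMAS, S = K_s·(1+k_d θ_c)/[θ_c·(Y k − k_d) − 1] = 26.5 × (1 + 0.0749 × 17.5) / [17.5 × (0.665 × 7.94 − 0.0749) − 1] = 61.23 / 90.09 = 0.6797 mg/L.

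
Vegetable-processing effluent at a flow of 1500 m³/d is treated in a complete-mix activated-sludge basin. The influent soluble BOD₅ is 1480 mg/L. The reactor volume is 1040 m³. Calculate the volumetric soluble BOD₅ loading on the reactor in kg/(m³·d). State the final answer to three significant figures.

L_v ≈ 2.13 kg soluble BOD₅/(m³·d)

L_v = Q S₀ / V = 1500 × 1480 × 10⁻³ / 1040 = 2.135 kg/(m³·d).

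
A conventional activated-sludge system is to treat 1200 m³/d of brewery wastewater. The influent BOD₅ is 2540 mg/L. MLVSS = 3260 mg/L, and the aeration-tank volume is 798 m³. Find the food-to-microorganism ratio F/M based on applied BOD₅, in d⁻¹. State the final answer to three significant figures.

F/M ≈ 1.17 d⁻¹

Food-to-microorganism ratio F/M = Q S₀ / (V X) = 1200 × 2540 / (798.0 × 3260) = 1.172 d⁻¹.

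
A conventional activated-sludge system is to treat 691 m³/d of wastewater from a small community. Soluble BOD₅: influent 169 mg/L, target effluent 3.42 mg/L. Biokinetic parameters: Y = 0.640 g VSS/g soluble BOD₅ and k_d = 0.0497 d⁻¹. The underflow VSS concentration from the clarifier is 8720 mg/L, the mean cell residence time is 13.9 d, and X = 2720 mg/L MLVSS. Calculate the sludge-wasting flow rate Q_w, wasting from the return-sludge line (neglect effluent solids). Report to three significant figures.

Q_w ≈ 4.97 m³/d

Steady-state biomass mass balance: V·X·(1 + k_d·θ_c) = Y·Q·(S₀ − S)·θ_c, so V = 0.640 × 691 × (169 − 3.42) × 13.9 / [2720 × (1 + 0.0497 × 13.9)] = 1.02×10^6 / 4599 = 221.3 m³.
Wasting from the return line (neglecting effluent solids): Q_w = V·X / (θ_c·X_r) = 221.3 × 2720 / (13.9 × 8720) = 4.966 m³/d.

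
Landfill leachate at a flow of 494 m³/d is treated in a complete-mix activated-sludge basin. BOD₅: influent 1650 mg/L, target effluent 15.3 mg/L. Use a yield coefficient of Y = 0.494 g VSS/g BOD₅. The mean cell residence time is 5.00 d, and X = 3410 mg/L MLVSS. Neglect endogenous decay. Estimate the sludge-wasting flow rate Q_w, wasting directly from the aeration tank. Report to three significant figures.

Q_w ≈ 117 m³/d

V·X = Y·Q·ΔS·θ_c gives V = 0.494 × 494 × (1650 − 15.3) × 5.00 / 3410 = 584.9 m³.
With mixed-liquor wasting, θ_c = V/Q_w, so Q_w = V/θ_c = 584.9/5.00 = 117.0 m³/d.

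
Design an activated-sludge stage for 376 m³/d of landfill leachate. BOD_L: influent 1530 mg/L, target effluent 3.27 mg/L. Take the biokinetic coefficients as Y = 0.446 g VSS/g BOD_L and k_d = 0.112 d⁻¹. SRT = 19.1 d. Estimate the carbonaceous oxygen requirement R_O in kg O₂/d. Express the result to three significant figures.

R_O ≈ 458 kg O₂/d

Y_obs = Y / (1 + k_d θ_c) = 0.446 / (1 + 0.112 × 19.1) = 0.446 / 3.139 = 0.1421.
Q·(S₀ − S) = 376 × (1530 − 3.27) × 10⁻³ = 574.1 kg/d removed.
Biomass synthesised: P_X = Y_obs × 574.1 = 81.56 kg VSS/d.
R_O = Q·(S₀ − S) − 1.42·P_X = 574.1 − 1.42 × 81.56 = 458.2 kg O₂/d.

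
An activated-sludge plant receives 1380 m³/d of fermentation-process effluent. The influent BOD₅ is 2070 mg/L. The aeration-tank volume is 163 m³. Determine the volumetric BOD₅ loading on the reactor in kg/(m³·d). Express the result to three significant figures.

L_v ≈ 17.5 kg BOD₅/(m³·d)

Applied BOD₅ load per unit volume = Q·S₀/V = (1380 × 2070/1000)/163.0 = 17.53 kg BOD₅·m⁻³·d⁻¹.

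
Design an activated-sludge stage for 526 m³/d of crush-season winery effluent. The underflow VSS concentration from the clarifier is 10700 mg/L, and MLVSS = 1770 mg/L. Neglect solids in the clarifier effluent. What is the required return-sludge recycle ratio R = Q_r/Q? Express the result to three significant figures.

Solids balance on the clarifier gives (1+R)X = R·X_r, so R = X/(X_r − X) = 1770 / (10700 − 1770) = 0.1982.

R ≈ 0.198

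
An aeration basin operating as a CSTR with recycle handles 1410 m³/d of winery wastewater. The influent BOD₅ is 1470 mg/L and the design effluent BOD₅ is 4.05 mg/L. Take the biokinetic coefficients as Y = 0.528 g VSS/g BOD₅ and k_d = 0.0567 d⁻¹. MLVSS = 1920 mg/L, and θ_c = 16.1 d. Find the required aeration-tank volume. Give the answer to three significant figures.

From the SRT design equation V = Y Q (S₀−S) θ_c / [X (1 + k_d θ_c)] = 0.528 × 1410 × (1470 − 4.05) × 16.1 / [1920 × (1 + 0.0567 × 16.1)] = 1.76×10^7 / 3673 = 4784 m³.

V ≈ 4780 m³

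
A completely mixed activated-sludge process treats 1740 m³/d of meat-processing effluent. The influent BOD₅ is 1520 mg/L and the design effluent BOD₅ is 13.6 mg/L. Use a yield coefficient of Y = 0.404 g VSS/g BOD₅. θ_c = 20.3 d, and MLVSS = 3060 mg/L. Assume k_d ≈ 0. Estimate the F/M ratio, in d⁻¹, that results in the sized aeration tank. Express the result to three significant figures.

With k_d = 0 the design equation reduces to V = Y Q (S₀−S) θ_c / X = 0.404 × 1740 × (1520 − 13.6) × 20.3 / 3060 = 7025 m³.
F/M = applied load / biomass = Q·S₀/(V·X) = 1740 × 1520 / (7025 × 3060) = 0.1230 d⁻¹.

F/M ≈ 0.123 d⁻¹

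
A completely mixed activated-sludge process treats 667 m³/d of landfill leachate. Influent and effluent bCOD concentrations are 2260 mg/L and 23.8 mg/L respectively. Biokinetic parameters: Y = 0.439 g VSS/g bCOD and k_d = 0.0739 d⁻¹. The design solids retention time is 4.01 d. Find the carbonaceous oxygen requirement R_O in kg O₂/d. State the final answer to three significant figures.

R_O ≈ 774 kg O₂/d

The observed yield is Y_obs = Y/(1 + k_d·θ_c) = 0.439 / (1 + 0.0739 × 4.01) = 0.439 / 1.296 = 0.3386 g VSS per g bCOD removed.
ΔS = 2260 − 23.8 = 2236 mg/L, so the substrate removal rate is 667 × 2236/1000 = 1492 kg bCOD/d.
Net sludge production P_X = 0.3386 × 1492 = 505.1 kg VSS/d.
Carbonaceous O₂ demand = substrate oxidised − cell-mass equivalent = 1492 − 1.42 × 505.1 = 774.3 kg O₂/d.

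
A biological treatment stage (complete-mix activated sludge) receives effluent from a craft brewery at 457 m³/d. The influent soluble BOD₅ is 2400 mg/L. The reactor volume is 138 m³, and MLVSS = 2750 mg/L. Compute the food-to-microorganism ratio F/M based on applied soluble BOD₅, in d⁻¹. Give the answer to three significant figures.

F/M = Q·S₀ / (V·X) = 457 × 2400 / (138.0 × 2750) = 2.890 g soluble BOD₅·(g VSS·d)⁻¹.

F/M ≈ 2.89 d⁻¹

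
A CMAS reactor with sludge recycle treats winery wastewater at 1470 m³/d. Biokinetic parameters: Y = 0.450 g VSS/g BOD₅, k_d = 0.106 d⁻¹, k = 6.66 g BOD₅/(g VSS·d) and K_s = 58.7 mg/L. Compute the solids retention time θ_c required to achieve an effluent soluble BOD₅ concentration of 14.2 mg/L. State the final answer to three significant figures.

θ_c ≈ 2.09 d

Specific growth rate at S = 14.2 mg/L: μ = YkS/(K_s+S) = 0.450·6.66·14.2/(58.7+14.2) = 0.5838 d⁻¹.
θ_c = 1/(μ − k_d) = 1/(0.5838 − 0.106) = 1/0.4778 = 2.093 d.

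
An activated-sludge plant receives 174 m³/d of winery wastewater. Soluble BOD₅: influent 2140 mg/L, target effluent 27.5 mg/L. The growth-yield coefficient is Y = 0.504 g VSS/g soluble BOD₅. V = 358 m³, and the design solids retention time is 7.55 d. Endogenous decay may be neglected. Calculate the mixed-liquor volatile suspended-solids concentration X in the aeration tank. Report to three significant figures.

Without decay, X = Y Q (S₀−S) θ_c / V = 0.504 × 174 × (2140 − 27.5) × 7.55 / 358 = 3907 mg/L.

X ≈ 3910 mg/L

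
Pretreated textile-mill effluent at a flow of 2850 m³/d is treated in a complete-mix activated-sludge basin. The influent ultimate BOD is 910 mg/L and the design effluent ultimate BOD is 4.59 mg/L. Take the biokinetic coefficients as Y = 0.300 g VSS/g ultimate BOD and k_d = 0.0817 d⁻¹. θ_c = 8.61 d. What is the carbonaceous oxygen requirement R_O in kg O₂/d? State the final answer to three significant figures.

R_O ≈ 1940 kg O₂/d

The observed yield is Y_obs = Y/(1 + k_d·θ_c) = 0.300 / (1 + 0.0817 × 8.61) = 0.300 / 1.703 = 0.1761 g VSS per g ultimate BOD removed.
Mass of ultimate BOD removed per day: Q(S₀ − S) = 2850 × 905.4 g/m³ = 2580 kg/d.
Net sludge production P_X = 0.1761 × 2580 = 454.4 kg VSS/d.
R_O = Q·ΔS − 1.42 P_X = 2580 − 645.3 = 1935 kg O₂/d.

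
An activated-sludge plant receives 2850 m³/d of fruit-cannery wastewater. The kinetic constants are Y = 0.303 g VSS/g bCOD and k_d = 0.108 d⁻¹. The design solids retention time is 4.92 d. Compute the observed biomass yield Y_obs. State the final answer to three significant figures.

Y_obs ≈ 0.198 g VSS/g bCOD

The observed yield is Y_obs = Y/(1 + k_d·θ_c) = 0.303 / (1 + 0.108 × 4.92) = 0.303 / 1.531 = 0.1979 g VSS per g bCOD removed.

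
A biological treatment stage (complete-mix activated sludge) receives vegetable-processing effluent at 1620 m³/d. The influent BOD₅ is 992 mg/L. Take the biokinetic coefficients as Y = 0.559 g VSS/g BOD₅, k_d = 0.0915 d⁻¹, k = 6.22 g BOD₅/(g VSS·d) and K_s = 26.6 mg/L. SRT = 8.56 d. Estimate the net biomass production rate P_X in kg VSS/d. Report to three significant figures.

P_X ≈ 503 kg VSS/d

From the Monod/SRT balance for a CMAS, S = K_s·(1+k_d θ_c)/[θ_c·(Y k − k_d) − 1] = 26.6 × (1 + 0.0915 × 8.56) / [8.56 × (0.559 × 6.22 − 0.0915) − 1] = 47.43 / 27.98 = 1.695 mg/L.
Y_obs = Y / (1 + k_d θ_c) = 0.559 / (1 + 0.0915 × 8.56) = 0.559 / 1.783 = 0.3135.
Mass of BOD₅ removed per day: Q(S₀ − S) = 1620 × 990.3 g/m³ = 1604 kg/d.
So the net sludge growth is P_X = 0.3135 × 1604 = 502.9 kg VSS/d.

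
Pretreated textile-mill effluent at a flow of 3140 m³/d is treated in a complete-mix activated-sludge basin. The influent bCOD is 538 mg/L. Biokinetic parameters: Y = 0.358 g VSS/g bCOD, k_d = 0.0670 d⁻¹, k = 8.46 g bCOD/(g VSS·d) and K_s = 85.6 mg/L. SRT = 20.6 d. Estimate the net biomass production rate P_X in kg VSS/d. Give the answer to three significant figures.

P_X ≈ 252 kg VSS/d

From the Monod/SRT balance for a CMAS, S = K_s·(1+k_d θ_c)/[θ_c·(Y k − k_d) − 1] = 85.6 × (1 + 0.0670 × 20.6) / [20.6 × (0.358 × 8.46 − 0.0670) − 1] = 203.7 / 60.01 = 3.395 mg/L.
Observed yield with endogenous decay: Y_obs = Y / (1 + k_d·θ_c) = 0.358 / (1 + 0.0670 × 20.6) = 0.358 / 2.380 = 0.1504 g VSS/g bCOD.
Mass of bCOD removed per day: Q(S₀ − S) = 3140 × 534.6 g/m³ = 1679 kg/d.
So the net sludge growth is P_X = 0.1504 × 1679 = 252.5 kg VSS/d.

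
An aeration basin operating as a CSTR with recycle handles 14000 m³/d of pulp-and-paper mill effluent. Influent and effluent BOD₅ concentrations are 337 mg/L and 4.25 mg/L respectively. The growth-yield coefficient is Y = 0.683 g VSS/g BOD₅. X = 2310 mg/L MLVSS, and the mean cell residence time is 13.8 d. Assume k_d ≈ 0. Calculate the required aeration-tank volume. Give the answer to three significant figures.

V·X = Y·Q·ΔS·θ_c gives V = 0.683 × 14000 × (337 − 4.25) × 13.8 / 2310 = 19008 m³.

V ≈ 19000 m³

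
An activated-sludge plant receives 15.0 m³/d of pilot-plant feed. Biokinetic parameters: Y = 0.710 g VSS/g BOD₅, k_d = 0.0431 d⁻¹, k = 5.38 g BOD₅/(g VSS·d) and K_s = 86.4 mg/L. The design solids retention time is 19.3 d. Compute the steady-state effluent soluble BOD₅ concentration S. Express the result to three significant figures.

S ≈ 2.20 mg/L

Effluent substrate depends only on kinetics and SRT: S = K_s(1 + k_d θ_c) / [θ_c(Yk − k_d) − 1] = 86.4 × (1 + 0.0431 × 19.3) / [19.3 × (0.710 × 5.38 − 0.0431) − 1] = 158.3 / 71.89 = 2.202 mg/L.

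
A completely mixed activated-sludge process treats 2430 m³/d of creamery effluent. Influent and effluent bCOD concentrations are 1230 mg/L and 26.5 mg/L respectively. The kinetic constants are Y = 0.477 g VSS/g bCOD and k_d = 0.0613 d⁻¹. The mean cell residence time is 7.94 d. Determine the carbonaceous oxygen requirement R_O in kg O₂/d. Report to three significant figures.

Y_obs = Y / (1 + k_d θ_c) = 0.477 / (1 + 0.0613 × 7.94) = 0.477 / 1.487 = 0.3208.
Q·(S₀ − S) = 2430 × (1230 − 26.5) × 10⁻³ = 2925 kg/d removed.
P_X = Y_obs·Q·(S₀ − S) = 0.3208 × 2925 = 938.3 kg VSS/d.
R_O = Q·ΔS − 1.42 P_X = 2925 − 1332 = 1592 kg O₂/d.

R_O ≈ 1590 kg O₂/d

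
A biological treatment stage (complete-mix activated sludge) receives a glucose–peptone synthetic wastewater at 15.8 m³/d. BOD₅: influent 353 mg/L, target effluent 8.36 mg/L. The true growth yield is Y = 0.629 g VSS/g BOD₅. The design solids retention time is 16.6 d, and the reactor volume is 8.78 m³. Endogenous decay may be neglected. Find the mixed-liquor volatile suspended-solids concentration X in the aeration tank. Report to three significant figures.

Without decay, X = Y Q (S₀−S) θ_c / V = 0.629 × 15.8 × (353 − 8.36) × 16.6 / 8.78 = 6476 mg/L.

X ≈ 6480 mg/L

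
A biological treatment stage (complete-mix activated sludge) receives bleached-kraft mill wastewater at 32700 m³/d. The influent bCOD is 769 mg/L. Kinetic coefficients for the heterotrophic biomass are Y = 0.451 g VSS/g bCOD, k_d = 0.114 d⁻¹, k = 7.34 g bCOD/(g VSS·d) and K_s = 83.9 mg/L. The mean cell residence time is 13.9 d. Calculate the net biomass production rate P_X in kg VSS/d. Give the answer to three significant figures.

Effluent substrate depends only on kinetics and SRT: S = K_s(1 + k_d θ_c) / [θ_c(Yk − k_d) − 1] = 83.9 × (1 + 0.114 × 13.9) / [13.9 × (0.451 × 7.34 − 0.114) − 1] = 216.8 / 43.43 = 4.993 mg/L.
The observed yield is Y_obs = Y/(1 + k_d·θ_c) = 0.451 / (1 + 0.114 × 13.9) = 0.451 / 2.585 = 0.1745 g VSS per g bCOD removed.
Q·(S₀ − S) = 32700 × (769 − 4.99) × 10⁻³ = 24983 kg/d removed.
So the net sludge growth is P_X = 0.1745 × 24983 = 4359 kg VSS/d.

P_X ≈ 4360 kg VSS/d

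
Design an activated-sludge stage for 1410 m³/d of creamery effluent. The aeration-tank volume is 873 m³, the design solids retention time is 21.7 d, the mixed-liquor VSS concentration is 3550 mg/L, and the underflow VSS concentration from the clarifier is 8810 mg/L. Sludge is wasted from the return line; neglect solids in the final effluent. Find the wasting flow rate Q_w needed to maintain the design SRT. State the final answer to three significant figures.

Q_w ≈ 16.2 m³/d

θ_c = V·X/(Q_w·X_r) when wasting from the recycle, so Q_w = V·X/(θ_c·X_r) = 873.0 × 3550 / (21.7 × 8810) = 16.21 m³/d.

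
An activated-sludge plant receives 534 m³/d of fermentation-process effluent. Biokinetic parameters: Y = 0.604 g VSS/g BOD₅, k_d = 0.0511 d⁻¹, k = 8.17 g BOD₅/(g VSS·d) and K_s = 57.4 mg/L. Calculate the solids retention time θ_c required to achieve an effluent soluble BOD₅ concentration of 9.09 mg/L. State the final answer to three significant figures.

θ_c ≈ 1.60 d

Specific growth rate at S = 9.09 mg/L: μ = YkS/(K_s+S) = 0.604·8.17·9.09/(57.4+9.09) = 0.6746 d⁻¹.
Then 1/θ_c = μ − k_d = 0.6746 − 0.0511 = 0.6235 d⁻¹, giving θ_c = 1.604 d.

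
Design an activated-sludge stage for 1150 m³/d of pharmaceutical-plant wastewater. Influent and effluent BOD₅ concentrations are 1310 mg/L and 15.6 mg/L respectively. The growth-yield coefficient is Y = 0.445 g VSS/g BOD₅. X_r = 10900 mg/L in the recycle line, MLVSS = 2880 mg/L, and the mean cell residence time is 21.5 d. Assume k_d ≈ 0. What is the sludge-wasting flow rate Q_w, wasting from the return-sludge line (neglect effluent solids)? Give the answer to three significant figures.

With k_d = 0 the design equation reduces to V = Y Q (S₀−S) θ_c / X = 0.445 × 1150 × (1310 − 15.6) × 21.5 / 2880 = 4945 m³.
Q_w = (V·X)/(θ_c X_r) = 4945 × 2880 / (21.5 × 10900) = 60.77 m³/d.

Q_w ≈ 60.8 m³/d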